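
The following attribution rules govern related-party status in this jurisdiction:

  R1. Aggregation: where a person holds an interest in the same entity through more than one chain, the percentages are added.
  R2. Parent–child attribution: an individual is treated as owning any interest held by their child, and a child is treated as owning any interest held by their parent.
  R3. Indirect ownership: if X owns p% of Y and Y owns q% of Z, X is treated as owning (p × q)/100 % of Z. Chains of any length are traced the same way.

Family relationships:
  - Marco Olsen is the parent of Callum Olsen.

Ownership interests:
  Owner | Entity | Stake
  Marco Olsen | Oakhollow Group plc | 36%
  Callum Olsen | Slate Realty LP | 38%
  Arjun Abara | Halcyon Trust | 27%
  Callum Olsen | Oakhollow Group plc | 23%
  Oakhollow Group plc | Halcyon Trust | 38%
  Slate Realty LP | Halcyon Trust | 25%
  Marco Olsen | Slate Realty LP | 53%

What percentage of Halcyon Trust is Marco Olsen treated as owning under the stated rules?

By parent–child attribution (R2), Marco Olsen is treated as also owning Callum Olsen's interest in Oakhollow Group plc, giving 36% + 23% = 59%.
By parent–child attribution (R2), Marco Olsen is treated as also owning Callum Olsen's interest in Slate Realty LP, giving 53% + 38% = 91%.
Chain via Oakhollow Group plc (R3): 59% × 38% = 22.42% of Halcyon Trust.
Chain via Slate Realty LP (R3): 91% × 25% = 22.75% of Halcyon Trust.
Aggregating (R1): 22.42% + 22.75% = 45.17%.

45.17%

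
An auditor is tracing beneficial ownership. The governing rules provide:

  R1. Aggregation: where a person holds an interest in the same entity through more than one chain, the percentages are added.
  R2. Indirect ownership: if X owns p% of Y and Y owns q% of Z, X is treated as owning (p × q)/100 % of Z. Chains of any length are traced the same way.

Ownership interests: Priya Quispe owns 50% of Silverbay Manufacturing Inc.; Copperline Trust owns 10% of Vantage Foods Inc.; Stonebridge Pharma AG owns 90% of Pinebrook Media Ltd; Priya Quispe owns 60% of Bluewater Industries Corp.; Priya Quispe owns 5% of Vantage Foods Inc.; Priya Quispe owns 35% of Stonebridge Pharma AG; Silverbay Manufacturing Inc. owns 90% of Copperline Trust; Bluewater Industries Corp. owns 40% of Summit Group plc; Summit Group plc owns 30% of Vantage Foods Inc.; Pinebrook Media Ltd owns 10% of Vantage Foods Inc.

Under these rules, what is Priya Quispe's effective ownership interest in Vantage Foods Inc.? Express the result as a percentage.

19.85%

Chain via Silverbay Manufacturing Inc. → Copperline Trust (R2): 50% × 90% × 10% = 4.5% of Vantage Foods Inc.
Chain via Bluewater Industries Corp. → Summit Group plc (R2): 60% × 40% × 30% = 7.2% of Vantage Foods Inc.
Chain via Stonebridge Pharma AG → Pinebrook Media Ltd (R2): 35% × 90% × 10% = 3.15% of Vantage Foods Inc.
Direct interest in Vantage Foods Inc: 5%.
Aggregating (R1): 4.5% + 7.2% + 3.15% + 5% = 19.85%.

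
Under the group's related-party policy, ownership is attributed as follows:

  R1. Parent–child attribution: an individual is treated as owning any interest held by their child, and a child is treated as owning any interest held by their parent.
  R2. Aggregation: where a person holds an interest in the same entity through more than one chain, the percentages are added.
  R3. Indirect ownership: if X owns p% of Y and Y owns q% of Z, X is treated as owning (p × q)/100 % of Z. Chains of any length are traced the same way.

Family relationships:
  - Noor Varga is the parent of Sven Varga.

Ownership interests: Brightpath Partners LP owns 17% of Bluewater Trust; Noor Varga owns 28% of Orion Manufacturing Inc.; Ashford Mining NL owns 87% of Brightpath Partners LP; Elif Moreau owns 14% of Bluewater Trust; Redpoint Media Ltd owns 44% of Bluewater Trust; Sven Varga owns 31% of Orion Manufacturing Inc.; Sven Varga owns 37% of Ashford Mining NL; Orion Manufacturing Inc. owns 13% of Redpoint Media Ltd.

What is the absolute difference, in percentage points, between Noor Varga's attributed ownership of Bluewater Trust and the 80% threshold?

71.1529

By parent–child attribution (R1), Noor Varga is treated as also owning Sven Varga's interest in Orion Manufacturing Inc, giving 28% + 31% = 59%.
By parent–child attribution (R1), Noor Varga is treated as owning Sven Varga's 37% interest in Ashford Mining NL.
Chain via Orion Manufacturing Inc. → Redpoint Media Ltd (R3): 59% × 13% × 44% = 3.3748% of Bluewater Trust.
Chain via Ashford Mining NL → Brightpath Partners LP (R3): 37% × 87% × 17% = 5.4723% of Bluewater Trust.
Aggregating (R2): 3.3748% + 5.4723% = 8.8471%.
8.8471% falls short of the 80% threshold by 71.1529 percentage points.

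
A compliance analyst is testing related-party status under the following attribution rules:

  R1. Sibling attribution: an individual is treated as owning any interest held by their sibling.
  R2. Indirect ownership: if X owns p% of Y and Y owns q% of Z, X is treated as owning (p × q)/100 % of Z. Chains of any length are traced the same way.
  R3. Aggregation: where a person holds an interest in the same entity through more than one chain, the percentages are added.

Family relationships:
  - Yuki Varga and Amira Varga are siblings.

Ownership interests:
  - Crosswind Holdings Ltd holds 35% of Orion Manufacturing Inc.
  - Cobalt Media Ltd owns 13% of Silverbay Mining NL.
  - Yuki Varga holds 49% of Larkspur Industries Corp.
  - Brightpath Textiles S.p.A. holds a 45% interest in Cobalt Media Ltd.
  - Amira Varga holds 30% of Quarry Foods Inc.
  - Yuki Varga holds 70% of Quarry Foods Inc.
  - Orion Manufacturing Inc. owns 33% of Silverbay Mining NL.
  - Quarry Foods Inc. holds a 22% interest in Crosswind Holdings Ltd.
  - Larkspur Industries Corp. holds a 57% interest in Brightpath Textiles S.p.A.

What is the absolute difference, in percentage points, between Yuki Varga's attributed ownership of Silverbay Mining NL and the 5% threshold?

By sibling attribution (R1), Yuki Varga is treated as also owning Amira Varga's interest in Quarry Foods Inc, giving 70% + 30% = 100%.
Chain via Larkspur Industries Corp. → Brightpath Textiles S.p.A. → Cobalt Media Ltd (R2): 49% × 57% × 45% × 13% = 1.633905% of Silverbay Mining NL.
Chain via Quarry Foods Inc. → Crosswind Holdings Ltd → Orion Manufacturing Inc. (R2): 100% × 22% × 35% × 33% = 2.541% of Silverbay Mining NL.
Aggregating (R3): 1.633905% + 2.541% = 4.174905%.
4.174905% falls short of the 5% threshold by 0.825095 percentage points.

0.825095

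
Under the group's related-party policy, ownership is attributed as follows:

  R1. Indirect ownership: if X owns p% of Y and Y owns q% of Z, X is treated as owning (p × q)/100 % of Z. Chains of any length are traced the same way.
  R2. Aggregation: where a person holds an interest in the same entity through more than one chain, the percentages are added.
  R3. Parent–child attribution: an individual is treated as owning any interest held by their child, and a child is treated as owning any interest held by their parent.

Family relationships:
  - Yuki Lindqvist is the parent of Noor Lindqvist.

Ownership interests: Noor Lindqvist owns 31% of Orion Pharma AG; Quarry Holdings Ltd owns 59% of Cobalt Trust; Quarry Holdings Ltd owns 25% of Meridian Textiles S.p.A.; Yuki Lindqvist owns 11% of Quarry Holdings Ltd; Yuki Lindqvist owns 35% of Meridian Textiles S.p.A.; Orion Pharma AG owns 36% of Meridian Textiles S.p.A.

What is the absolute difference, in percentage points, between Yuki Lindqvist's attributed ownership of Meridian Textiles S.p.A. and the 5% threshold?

By parent–child attribution (R3), Yuki Lindqvist is treated as owning Noor Lindqvist's 31% interest in Orion Pharma AG.
Chain via Quarry Holdings Ltd (R1): 11% × 25% = 2.75% of Meridian Textiles S.p.A.
Direct interest in Meridian Textiles S.p.A: 35%.
Chain via Orion Pharma AG (R1): 31% × 36% = 11.16% of Meridian Textiles S.p.A.
Aggregating (R2): 2.75% + 35% + 11.16% = 48.91%.
48.91% exceeds the 5% threshold by 43.91 percentage points.

43.91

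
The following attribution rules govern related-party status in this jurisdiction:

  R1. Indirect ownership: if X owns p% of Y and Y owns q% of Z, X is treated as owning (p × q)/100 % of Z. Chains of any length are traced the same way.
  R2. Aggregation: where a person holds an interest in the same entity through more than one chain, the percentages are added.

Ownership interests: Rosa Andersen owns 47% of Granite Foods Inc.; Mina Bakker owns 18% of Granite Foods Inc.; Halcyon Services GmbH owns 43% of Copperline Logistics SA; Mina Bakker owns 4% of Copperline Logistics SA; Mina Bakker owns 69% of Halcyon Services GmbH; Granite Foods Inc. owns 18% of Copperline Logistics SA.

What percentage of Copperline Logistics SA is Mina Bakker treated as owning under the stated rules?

Chain via Granite Foods Inc. (R1): 18% × 18% = 3.24% of Copperline Logistics SA.
Chain via Halcyon Services GmbH (R1): 69% × 43% = 29.67% of Copperline Logistics SA.
Direct interest in Copperline Logistics SA: 4%.
Aggregating (R2): 3.24% + 29.67% + 4% = 36.91%.

36.91%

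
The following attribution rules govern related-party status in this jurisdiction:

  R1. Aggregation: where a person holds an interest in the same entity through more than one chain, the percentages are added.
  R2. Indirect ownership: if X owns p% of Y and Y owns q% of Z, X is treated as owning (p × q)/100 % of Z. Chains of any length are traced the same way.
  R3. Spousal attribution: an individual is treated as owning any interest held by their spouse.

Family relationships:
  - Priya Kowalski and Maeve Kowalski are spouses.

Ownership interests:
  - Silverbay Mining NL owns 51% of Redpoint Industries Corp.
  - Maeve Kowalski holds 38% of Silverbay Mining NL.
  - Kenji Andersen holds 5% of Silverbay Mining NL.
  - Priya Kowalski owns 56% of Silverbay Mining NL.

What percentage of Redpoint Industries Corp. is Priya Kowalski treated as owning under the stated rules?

By spousal attribution (R3), Priya Kowalski is treated as also owning Maeve Kowalski's interest in Silverbay Mining NL, giving 56% + 38% = 94%.
Chain via Silverbay Mining NL (R2): 94% × 51% = 47.94% of Redpoint Industries Corp.

47.94%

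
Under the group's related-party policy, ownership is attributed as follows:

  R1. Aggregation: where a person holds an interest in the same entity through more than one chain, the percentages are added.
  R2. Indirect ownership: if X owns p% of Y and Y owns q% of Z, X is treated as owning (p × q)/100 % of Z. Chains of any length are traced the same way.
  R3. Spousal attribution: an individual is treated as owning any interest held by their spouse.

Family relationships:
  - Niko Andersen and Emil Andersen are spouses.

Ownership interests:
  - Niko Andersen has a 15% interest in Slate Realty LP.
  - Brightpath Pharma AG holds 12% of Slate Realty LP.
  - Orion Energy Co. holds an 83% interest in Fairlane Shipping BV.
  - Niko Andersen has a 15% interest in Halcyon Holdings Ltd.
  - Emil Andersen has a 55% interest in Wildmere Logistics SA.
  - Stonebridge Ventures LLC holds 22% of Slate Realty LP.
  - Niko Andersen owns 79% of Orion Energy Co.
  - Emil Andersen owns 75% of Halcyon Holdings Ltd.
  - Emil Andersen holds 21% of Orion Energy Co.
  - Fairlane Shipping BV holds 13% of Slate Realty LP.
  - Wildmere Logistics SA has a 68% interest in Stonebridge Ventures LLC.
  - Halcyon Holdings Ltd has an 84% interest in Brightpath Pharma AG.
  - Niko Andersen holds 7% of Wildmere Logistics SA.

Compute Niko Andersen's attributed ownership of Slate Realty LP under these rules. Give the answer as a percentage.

By spousal attribution (R3), Niko Andersen is treated as also owning Emil Andersen's interest in Orion Energy Co, giving 79% + 21% = 100%.
By spousal attribution (R3), Niko Andersen is treated as also owning Emil Andersen's interest in Halcyon Holdings Ltd, giving 15% + 75% = 90%.
By spousal attribution (R3), Niko Andersen is treated as also owning Emil Andersen's interest in Wildmere Logistics SA, giving 7% + 55% = 62%.
Chain via Orion Energy Co. → Fairlane Shipping BV (R2): 100% × 83% × 13% = 10.79% of Slate Realty LP.
Chain via Halcyon Holdings Ltd → Brightpath Pharma AG (R2): 90% × 84% × 12% = 9.072% of Slate Realty LP.
Chain via Wildmere Logistics SA → Stonebridge Ventures LLC (R2): 62% × 68% × 22% = 9.2752% of Slate Realty LP.
Direct interest in Slate Realty LP: 15%.
Aggregating (R1): 10.79% + 9.072% + 9.2752% + 15% = 44.1372%.

44.1372%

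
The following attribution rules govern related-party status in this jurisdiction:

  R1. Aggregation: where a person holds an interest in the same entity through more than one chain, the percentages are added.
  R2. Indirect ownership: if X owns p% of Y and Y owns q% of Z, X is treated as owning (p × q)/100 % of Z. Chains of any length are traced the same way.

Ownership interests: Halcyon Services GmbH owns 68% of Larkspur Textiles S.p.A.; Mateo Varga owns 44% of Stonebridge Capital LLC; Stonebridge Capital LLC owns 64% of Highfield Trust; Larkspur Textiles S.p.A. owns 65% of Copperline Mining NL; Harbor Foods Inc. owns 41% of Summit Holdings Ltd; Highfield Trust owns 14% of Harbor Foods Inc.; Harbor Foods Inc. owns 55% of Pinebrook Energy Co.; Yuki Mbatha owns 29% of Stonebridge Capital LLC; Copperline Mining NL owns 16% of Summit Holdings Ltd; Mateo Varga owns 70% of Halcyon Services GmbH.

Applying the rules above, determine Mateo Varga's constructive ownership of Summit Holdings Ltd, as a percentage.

6.566784%

Chain via Stonebridge Capital LLC → Highfield Trust → Harbor Foods Inc. (R2): 44% × 64% × 14% × 41% = 1.616384% of Summit Holdings Ltd.
Chain via Halcyon Services GmbH → Larkspur Textiles S.p.A. → Copperline Mining NL (R2): 70% × 68% × 65% × 16% = 4.9504% of Summit Holdings Ltd.
Aggregating (R1): 1.616384% + 4.9504% = 6.566784%.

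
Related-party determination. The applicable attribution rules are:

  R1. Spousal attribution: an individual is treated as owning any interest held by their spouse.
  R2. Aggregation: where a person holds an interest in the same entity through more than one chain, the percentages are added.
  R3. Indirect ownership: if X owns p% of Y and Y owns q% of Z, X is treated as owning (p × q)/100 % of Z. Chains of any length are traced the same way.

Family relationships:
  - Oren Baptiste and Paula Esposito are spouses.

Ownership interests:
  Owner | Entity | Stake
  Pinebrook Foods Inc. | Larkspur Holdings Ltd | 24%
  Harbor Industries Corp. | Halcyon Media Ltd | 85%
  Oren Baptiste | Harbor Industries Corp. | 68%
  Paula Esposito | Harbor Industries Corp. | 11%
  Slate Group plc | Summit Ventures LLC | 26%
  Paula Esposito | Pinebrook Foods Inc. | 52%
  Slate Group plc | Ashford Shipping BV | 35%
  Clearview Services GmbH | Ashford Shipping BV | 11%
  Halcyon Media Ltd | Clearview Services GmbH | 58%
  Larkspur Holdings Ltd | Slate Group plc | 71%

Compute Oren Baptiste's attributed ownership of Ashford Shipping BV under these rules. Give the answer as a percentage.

7.38545%

By spousal attribution (R1), Oren Baptiste is treated as also owning Paula Esposito's interest in Harbor Industries Corp, giving 68% + 11% = 79%.
By spousal attribution (R1), Oren Baptiste is treated as owning Paula Esposito's 52% interest in Pinebrook Foods Inc.
Chain via Harbor Industries Corp. → Halcyon Media Ltd → Clearview Services GmbH (R3): 79% × 85% × 58% × 11% = 4.28417% of Ashford Shipping BV.
Chain via Pinebrook Foods Inc. → Larkspur Holdings Ltd → Slate Group plc (R3): 52% × 24% × 71% × 35% = 3.10128% of Ashford Shipping BV.
Aggregating (R2): 4.28417% + 3.10128% = 7.38545%.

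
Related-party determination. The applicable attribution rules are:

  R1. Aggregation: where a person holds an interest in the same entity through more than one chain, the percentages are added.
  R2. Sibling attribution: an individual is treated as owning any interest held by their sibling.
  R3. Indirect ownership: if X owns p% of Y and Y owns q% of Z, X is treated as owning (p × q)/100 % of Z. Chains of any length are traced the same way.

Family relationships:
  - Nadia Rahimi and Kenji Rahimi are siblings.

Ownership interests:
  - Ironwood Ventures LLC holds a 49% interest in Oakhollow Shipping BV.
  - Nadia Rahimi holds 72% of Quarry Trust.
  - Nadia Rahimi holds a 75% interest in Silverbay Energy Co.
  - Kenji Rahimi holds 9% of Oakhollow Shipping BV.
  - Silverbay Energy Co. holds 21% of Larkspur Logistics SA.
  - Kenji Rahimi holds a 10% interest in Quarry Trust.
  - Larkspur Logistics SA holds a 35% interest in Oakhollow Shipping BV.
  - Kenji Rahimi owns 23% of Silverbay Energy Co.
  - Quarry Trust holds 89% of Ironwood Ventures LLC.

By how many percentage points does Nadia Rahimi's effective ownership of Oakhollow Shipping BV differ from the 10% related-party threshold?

By sibling attribution (R2), Nadia Rahimi is treated as also owning Kenji Rahimi's interest in Silverbay Energy Co, giving 75% + 23% = 98%.
By sibling attribution (R2), Nadia Rahimi is treated as also owning Kenji Rahimi's interest in Quarry Trust, giving 72% + 10% = 82%.
By sibling attribution (R2), Nadia Rahimi is treated as owning Kenji Rahimi's 9% interest in Oakhollow Shipping BV.
Chain via Silverbay Energy Co. → Larkspur Logistics SA (R3): 98% × 21% × 35% = 7.203% of Oakhollow Shipping BV.
Chain via Quarry Trust → Ironwood Ventures LLC (R3): 82% × 89% × 49% = 35.7602% of Oakhollow Shipping BV.
Direct interest in Oakhollow Shipping BV: 9%.
Aggregating (R1): 7.203% + 35.7602% + 9% = 51.9632%.
51.9632% exceeds the 10% threshold by 41.9632 percentage points.

41.9632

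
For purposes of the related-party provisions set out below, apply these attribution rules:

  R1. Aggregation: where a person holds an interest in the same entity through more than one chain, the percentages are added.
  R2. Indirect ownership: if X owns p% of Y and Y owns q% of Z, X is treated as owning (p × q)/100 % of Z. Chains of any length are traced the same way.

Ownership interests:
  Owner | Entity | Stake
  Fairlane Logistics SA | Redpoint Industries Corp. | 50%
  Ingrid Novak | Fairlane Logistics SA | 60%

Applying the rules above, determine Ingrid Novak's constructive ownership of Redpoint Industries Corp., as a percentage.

Chain via Fairlane Logistics SA (R2): 60% × 50% = 30% of Redpoint Industries Corp.

30%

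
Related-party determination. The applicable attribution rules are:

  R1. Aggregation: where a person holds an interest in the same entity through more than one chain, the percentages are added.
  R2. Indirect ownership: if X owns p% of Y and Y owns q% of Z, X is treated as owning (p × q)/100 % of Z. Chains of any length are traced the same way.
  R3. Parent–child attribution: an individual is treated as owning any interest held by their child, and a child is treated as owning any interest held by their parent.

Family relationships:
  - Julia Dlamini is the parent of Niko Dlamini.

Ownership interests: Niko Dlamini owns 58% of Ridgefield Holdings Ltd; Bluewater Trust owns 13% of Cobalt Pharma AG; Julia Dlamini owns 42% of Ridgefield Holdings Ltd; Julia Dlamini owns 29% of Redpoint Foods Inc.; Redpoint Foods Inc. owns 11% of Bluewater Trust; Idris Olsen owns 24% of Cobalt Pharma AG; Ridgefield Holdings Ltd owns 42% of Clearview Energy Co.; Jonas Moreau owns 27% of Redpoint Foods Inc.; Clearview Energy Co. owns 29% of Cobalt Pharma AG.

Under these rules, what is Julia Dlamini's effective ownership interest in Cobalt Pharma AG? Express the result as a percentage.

12.5947%

By parent–child attribution (R3), Julia Dlamini is treated as also owning Niko Dlamini's interest in Ridgefield Holdings Ltd, giving 42% + 58% = 100%.
Chain via Redpoint Foods Inc. → Bluewater Trust (R2): 29% × 11% × 13% = 0.4147% of Cobalt Pharma AG.
Chain via Ridgefield Holdings Ltd → Clearview Energy Co. (R2): 100% × 42% × 29% = 12.18% of Cobalt Pharma AG.
Aggregating (R1): 0.4147% + 12.18% = 12.5947%.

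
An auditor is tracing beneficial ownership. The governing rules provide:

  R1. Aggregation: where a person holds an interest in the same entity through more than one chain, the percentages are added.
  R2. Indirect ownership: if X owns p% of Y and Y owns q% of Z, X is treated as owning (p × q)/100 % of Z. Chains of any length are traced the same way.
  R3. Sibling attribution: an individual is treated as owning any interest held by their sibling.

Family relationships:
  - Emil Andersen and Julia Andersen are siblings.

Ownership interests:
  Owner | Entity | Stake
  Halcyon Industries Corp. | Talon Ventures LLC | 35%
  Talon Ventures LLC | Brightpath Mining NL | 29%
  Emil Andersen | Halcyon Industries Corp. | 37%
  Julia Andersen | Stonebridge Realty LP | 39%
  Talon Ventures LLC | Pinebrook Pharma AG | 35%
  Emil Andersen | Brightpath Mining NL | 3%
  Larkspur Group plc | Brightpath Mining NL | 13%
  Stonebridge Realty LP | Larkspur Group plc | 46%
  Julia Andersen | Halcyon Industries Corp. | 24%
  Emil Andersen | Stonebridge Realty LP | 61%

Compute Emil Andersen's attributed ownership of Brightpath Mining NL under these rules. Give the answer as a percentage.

15.1715%

By sibling attribution (R3), Emil Andersen is treated as also owning Julia Andersen's interest in Halcyon Industries Corp, giving 37% + 24% = 61%.
By sibling attribution (R3), Emil Andersen is treated as also owning Julia Andersen's interest in Stonebridge Realty LP, giving 61% + 39% = 100%.
Chain via Halcyon Industries Corp. → Talon Ventures LLC (R2): 61% × 35% × 29% = 6.1915% of Brightpath Mining NL.
Chain via Stonebridge Realty LP → Larkspur Group plc (R2): 100% × 46% × 13% = 5.98% of Brightpath Mining NL.
Direct interest in Brightpath Mining NL: 3%.
Aggregating (R1): 6.1915% + 5.98% + 3% = 15.1715%.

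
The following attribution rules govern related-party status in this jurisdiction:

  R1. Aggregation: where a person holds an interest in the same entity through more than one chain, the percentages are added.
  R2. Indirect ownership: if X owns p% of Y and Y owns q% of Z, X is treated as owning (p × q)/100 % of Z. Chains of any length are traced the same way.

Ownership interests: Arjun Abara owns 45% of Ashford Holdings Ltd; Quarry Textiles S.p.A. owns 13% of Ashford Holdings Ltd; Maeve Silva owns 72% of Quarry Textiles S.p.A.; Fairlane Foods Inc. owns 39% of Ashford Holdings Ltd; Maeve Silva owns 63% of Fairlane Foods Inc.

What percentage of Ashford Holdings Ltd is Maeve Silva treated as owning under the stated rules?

33.93%

Chain via Quarry Textiles S.p.A. (R2): 72% × 13% = 9.36% of Ashford Holdings Ltd.
Chain via Fairlane Foods Inc. (R2): 63% × 39% = 24.57% of Ashford Holdings Ltd.
Aggregating (R1): 9.36% + 24.57% = 33.93%.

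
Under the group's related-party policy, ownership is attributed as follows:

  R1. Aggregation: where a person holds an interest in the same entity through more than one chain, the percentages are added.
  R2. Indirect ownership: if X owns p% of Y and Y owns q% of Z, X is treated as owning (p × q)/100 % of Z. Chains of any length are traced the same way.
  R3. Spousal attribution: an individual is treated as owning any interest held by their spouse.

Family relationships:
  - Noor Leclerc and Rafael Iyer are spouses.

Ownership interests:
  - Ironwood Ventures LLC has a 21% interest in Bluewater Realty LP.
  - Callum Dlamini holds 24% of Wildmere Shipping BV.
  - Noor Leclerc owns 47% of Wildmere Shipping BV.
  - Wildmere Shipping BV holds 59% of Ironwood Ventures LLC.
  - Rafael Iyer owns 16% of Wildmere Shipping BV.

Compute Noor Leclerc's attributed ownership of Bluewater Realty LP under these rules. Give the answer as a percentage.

By spousal attribution (R3), Noor Leclerc is treated as also owning Rafael Iyer's interest in Wildmere Shipping BV, giving 47% + 16% = 63%.
Chain via Wildmere Shipping BV → Ironwood Ventures LLC (R2): 63% × 59% × 21% = 7.8057% of Bluewater Realty LP.

7.8057%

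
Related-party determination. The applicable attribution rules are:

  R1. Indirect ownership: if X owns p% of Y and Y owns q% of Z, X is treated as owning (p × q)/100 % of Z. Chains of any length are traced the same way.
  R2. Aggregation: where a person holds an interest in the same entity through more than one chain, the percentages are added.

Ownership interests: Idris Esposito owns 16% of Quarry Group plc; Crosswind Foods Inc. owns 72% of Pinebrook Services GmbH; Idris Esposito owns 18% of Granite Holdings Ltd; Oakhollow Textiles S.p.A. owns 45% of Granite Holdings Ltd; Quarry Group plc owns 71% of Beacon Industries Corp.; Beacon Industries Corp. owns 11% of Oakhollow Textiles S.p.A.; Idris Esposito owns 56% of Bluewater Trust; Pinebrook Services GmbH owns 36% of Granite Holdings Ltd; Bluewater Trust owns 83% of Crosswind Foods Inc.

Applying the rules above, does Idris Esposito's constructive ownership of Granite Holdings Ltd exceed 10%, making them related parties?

Yes

Chain via Bluewater Trust → Crosswind Foods Inc. → Pinebrook Services GmbH (R1): 56% × 83% × 72% × 36% = 12.047616% of Granite Holdings Ltd.
Chain via Quarry Group plc → Beacon Industries Corp. → Oakhollow Textiles S.p.A. (R1): 16% × 71% × 11% × 45% = 0.56232% of Granite Holdings Ltd.
Direct interest in Granite Holdings Ltd: 18%.
Aggregating (R2): 12.047616% + 0.56232% + 18% = 30.609936%.
30.609936% exceeds the 10% threshold, so Idris is a related party to Granite Holdings Ltd.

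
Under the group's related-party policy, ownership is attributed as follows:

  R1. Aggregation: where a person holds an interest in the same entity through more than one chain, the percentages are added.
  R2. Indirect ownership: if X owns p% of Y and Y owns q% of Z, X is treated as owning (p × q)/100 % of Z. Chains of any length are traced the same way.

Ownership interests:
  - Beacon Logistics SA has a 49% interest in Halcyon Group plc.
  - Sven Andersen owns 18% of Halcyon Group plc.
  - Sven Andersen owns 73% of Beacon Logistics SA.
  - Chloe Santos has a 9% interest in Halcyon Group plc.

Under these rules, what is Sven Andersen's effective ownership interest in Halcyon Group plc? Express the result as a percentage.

Chain via Beacon Logistics SA (R2): 73% × 49% = 35.77% of Halcyon Group plc.
Direct interest in Halcyon Group plc: 18%.
Aggregating (R1): 35.77% + 18% = 53.77%.

53.77%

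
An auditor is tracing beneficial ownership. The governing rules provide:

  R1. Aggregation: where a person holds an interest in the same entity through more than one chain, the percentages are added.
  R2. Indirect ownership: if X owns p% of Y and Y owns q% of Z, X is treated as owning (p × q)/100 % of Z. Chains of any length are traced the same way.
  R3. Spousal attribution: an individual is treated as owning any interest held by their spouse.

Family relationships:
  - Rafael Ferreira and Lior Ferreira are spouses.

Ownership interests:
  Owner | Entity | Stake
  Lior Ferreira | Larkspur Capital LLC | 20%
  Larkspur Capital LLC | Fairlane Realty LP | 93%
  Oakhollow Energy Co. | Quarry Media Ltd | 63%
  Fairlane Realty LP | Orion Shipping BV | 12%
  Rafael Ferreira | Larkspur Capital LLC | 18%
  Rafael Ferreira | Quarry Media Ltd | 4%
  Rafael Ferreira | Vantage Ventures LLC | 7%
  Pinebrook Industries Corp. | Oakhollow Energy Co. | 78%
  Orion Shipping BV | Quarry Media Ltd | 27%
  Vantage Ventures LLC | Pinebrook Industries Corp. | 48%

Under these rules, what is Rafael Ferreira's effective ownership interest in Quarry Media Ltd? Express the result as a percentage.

By spousal attribution (R3), Rafael Ferreira is treated as also owning Lior Ferreira's interest in Larkspur Capital LLC, giving 18% + 20% = 38%.
Chain via Vantage Ventures LLC → Pinebrook Industries Corp. → Oakhollow Energy Co. (R2): 7% × 48% × 78% × 63% = 1.651104% of Quarry Media Ltd.
Chain via Larkspur Capital LLC → Fairlane Realty LP → Orion Shipping BV (R2): 38% × 93% × 12% × 27% = 1.145016% of Quarry Media Ltd.
Direct interest in Quarry Media Ltd: 4%.
Aggregating (R1): 1.651104% + 1.145016% + 4% = 6.79612%.

6.79612%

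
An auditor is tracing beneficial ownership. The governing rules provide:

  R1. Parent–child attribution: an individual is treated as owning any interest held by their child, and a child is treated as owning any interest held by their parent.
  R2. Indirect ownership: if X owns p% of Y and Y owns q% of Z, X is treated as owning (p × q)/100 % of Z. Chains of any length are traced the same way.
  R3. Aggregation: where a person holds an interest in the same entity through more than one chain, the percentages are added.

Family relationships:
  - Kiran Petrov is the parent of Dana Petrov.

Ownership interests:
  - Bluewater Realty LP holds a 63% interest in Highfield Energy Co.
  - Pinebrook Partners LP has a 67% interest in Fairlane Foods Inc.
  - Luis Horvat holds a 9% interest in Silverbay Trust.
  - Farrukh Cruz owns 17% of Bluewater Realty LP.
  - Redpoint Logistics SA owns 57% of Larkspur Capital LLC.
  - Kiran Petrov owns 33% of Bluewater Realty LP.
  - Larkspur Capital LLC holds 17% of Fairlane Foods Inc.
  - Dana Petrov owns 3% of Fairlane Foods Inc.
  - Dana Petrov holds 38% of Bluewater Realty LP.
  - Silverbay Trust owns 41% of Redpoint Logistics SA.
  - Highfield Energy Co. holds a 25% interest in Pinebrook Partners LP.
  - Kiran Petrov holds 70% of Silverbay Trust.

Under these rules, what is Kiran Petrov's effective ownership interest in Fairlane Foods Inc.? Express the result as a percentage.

13.273305%

By parent–child attribution (R1), Kiran Petrov is treated as also owning Dana Petrov's interest in Bluewater Realty LP, giving 33% + 38% = 71%.
By parent–child attribution (R1), Kiran Petrov is treated as owning Dana Petrov's 3% interest in Fairlane Foods Inc.
Chain via Bluewater Realty LP → Highfield Energy Co. → Pinebrook Partners LP (R2): 71% × 63% × 25% × 67% = 7.492275% of Fairlane Foods Inc.
Chain via Silverbay Trust → Redpoint Logistics SA → Larkspur Capital LLC (R2): 70% × 41% × 57% × 17% = 2.78103% of Fairlane Foods Inc.
Direct interest in Fairlane Foods Inc: 3%.
Aggregating (R3): 7.492275% + 2.78103% + 3% = 13.273305%.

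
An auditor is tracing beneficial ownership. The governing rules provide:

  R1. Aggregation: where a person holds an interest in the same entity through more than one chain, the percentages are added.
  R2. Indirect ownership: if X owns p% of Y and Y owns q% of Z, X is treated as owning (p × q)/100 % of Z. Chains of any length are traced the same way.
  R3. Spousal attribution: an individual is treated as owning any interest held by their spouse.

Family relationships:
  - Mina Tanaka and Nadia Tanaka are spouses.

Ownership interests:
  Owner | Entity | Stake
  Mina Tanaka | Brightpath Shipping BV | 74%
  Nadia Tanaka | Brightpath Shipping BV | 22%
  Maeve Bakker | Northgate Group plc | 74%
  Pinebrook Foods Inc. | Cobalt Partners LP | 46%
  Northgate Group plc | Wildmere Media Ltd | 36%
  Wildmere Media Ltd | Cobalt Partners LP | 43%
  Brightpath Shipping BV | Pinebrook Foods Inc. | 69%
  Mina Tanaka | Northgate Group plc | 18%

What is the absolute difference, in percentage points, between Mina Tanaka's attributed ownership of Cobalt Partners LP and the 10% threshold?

By spousal attribution (R3), Mina Tanaka is treated as also owning Nadia Tanaka's interest in Brightpath Shipping BV, giving 74% + 22% = 96%.
Chain via Brightpath Shipping BV → Pinebrook Foods Inc. (R2): 96% × 69% × 46% = 30.4704% of Cobalt Partners LP.
Chain via Northgate Group plc → Wildmere Media Ltd (R2): 18% × 36% × 43% = 2.7864% of Cobalt Partners LP.
Aggregating (R1): 30.4704% + 2.7864% = 33.2568%.
33.2568% exceeds the 10% threshold by 23.2568 percentage points.

23.2568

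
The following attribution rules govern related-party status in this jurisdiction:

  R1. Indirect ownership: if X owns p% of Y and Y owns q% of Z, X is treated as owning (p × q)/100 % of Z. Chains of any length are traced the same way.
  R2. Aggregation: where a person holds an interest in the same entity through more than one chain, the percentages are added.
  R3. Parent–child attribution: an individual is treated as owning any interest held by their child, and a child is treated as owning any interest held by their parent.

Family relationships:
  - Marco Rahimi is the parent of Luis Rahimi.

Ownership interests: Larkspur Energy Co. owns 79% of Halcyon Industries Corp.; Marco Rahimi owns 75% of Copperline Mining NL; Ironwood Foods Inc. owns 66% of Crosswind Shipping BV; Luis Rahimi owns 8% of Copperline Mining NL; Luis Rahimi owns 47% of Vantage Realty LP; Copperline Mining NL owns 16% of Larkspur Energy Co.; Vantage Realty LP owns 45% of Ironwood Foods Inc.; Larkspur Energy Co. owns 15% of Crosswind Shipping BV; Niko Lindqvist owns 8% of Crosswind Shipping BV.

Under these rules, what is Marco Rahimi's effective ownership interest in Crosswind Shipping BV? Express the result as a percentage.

15.951%

By parent–child attribution (R3), Marco Rahimi is treated as also owning Luis Rahimi's interest in Copperline Mining NL, giving 75% + 8% = 83%.
By parent–child attribution (R3), Marco Rahimi is treated as owning Luis Rahimi's 47% interest in Vantage Realty LP.
Chain via Copperline Mining NL → Larkspur Energy Co. (R1): 83% × 16% × 15% = 1.992% of Crosswind Shipping BV.
Chain via Vantage Realty LP → Ironwood Foods Inc. (R1): 47% × 45% × 66% = 13.959% of Crosswind Shipping BV.
Aggregating (R2): 1.992% + 13.959% = 15.951%.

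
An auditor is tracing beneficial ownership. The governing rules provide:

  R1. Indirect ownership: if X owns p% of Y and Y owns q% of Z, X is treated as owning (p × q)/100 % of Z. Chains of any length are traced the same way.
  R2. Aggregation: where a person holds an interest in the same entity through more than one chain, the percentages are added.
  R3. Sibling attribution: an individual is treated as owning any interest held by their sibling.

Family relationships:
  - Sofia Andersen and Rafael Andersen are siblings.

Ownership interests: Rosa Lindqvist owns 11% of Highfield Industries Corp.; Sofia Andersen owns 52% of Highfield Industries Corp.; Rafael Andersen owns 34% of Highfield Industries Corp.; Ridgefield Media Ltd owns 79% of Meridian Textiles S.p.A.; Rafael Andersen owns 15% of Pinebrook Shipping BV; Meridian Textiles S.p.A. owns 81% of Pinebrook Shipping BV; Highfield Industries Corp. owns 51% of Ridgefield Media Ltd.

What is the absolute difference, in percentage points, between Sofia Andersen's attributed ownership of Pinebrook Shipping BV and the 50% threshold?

6.933986

By sibling attribution (R3), Sofia Andersen is treated as also owning Rafael Andersen's interest in Highfield Industries Corp, giving 52% + 34% = 86%.
By sibling attribution (R3), Sofia Andersen is treated as owning Rafael Andersen's 15% interest in Pinebrook Shipping BV.
Chain via Highfield Industries Corp. → Ridgefield Media Ltd → Meridian Textiles S.p.A. (R1): 86% × 51% × 79% × 81% = 28.066014% of Pinebrook Shipping BV.
Direct interest in Pinebrook Shipping BV: 15%.
Aggregating (R2): 28.066014% + 15% = 43.066014%.
43.066014% falls short of the 50% threshold by 6.933986 percentage points.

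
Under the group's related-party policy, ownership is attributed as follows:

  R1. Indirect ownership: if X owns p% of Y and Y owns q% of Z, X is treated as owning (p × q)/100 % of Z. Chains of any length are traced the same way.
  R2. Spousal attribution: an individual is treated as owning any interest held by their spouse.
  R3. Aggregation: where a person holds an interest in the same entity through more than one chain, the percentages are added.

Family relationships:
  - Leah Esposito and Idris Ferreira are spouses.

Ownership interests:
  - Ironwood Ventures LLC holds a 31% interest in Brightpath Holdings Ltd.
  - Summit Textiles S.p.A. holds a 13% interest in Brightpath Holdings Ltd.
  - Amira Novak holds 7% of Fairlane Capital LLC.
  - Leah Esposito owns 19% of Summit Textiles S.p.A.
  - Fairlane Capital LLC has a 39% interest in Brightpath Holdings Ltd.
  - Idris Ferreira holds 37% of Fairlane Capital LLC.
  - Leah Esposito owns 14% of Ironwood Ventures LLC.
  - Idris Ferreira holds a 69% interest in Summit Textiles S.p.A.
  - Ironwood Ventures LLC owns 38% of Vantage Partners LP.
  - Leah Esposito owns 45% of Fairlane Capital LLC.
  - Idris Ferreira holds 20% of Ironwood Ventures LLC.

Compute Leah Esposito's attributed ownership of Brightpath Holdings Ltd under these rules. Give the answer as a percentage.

53.96%

By spousal attribution (R2), Leah Esposito is treated as also owning Idris Ferreira's interest in Ironwood Ventures LLC, giving 14% + 20% = 34%.
By spousal attribution (R2), Leah Esposito is treated as also owning Idris Ferreira's interest in Summit Textiles S.p.A, giving 19% + 69% = 88%.
By spousal attribution (R2), Leah Esposito is treated as also owning Idris Ferreira's interest in Fairlane Capital LLC, giving 45% + 37% = 82%.
Chain via Ironwood Ventures LLC (R1): 34% × 31% = 10.54% of Brightpath Holdings Ltd.
Chain via Summit Textiles S.p.A. (R1): 88% × 13% = 11.44% of Brightpath Holdings Ltd.
Chain via Fairlane Capital LLC (R1): 82% × 39% = 31.98% of Brightpath Holdings Ltd.
Aggregating (R3): 10.54% + 11.44% + 31.98% = 53.96%.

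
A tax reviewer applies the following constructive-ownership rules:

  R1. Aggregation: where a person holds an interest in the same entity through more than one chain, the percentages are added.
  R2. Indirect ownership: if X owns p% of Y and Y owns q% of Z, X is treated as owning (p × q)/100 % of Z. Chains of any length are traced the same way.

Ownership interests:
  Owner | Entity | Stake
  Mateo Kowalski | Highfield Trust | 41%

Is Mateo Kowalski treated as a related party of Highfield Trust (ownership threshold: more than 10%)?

Yes

Direct interest in Highfield Trust: 41%.
41% exceeds the 10% threshold, so Mateo is a related party to Highfield Trust.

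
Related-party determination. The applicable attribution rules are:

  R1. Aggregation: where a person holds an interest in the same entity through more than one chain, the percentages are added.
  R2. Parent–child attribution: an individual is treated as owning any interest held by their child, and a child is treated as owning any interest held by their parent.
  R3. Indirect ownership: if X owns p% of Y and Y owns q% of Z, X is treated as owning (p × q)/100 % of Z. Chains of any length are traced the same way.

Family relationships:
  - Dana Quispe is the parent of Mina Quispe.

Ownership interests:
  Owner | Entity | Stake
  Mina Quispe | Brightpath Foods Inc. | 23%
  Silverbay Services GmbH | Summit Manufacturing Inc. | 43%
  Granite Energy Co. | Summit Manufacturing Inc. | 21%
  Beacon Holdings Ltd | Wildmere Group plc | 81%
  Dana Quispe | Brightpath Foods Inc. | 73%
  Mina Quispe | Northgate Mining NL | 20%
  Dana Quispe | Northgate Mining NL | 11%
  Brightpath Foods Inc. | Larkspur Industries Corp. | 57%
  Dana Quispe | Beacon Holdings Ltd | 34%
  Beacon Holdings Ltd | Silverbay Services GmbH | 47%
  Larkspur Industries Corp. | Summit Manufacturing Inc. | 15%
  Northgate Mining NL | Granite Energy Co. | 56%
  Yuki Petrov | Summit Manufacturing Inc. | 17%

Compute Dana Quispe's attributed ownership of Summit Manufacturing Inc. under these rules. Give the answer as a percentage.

By parent–child attribution (R2), Dana Quispe is treated as also owning Mina Quispe's interest in Brightpath Foods Inc, giving 73% + 23% = 96%.
By parent–child attribution (R2), Dana Quispe is treated as also owning Mina Quispe's interest in Northgate Mining NL, giving 11% + 20% = 31%.
Chain via Brightpath Foods Inc. → Larkspur Industries Corp. (R3): 96% × 57% × 15% = 8.208% of Summit Manufacturing Inc.
Chain via Beacon Holdings Ltd → Silverbay Services GmbH (R3): 34% × 47% × 43% = 6.8714% of Summit Manufacturing Inc.
Chain via Northgate Mining NL → Granite Energy Co. (R3): 31% × 56% × 21% = 3.6456% of Summit Manufacturing Inc.
Aggregating (R1): 8.208% + 6.8714% + 3.6456% = 18.725%.

18.725%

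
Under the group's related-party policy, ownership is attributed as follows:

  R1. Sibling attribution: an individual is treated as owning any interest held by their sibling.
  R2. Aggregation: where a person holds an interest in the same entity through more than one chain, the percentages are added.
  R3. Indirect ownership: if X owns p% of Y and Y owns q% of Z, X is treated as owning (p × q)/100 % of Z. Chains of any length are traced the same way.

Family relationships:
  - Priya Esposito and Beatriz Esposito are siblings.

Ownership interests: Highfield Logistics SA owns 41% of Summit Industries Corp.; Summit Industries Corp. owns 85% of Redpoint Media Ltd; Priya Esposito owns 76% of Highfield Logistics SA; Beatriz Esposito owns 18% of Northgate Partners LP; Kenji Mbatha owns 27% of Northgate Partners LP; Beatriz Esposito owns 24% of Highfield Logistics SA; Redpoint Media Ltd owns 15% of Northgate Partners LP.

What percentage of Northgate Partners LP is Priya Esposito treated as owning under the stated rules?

23.2275%

By sibling attribution (R1), Priya Esposito is treated as also owning Beatriz Esposito's interest in Highfield Logistics SA, giving 76% + 24% = 100%.
By sibling attribution (R1), Priya Esposito is treated as owning Beatriz Esposito's 18% interest in Northgate Partners LP.
Chain via Highfield Logistics SA → Summit Industries Corp. → Redpoint Media Ltd (R3): 100% × 41% × 85% × 15% = 5.2275% of Northgate Partners LP.
Direct interest in Northgate Partners LP: 18%.
Aggregating (R2): 5.2275% + 18% = 23.2275%.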